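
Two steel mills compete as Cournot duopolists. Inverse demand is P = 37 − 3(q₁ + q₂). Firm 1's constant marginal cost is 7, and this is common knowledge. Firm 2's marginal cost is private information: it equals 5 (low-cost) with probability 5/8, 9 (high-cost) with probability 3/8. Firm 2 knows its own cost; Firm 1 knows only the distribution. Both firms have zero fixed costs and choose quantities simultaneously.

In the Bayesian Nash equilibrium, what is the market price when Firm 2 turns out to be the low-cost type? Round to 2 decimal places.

16.08

Type-c best response for Firm 2: q₂(c) = (37 − c)/6 − q₁/2.
Firm 1 maximizes expected profit; its first-order condition is 37 − 6q₁ − 3E[q₂] − 7 = 0.
Substituting E[q₂] and solving: E[c₂] = 6.5, so q₁ = (37 − 2·7 + 6.5)/9 = 3.27778.
q₂(low-cost) = 3.69444, so P = 37 − 3·(3.27778 + 3.69444) = 16.0833.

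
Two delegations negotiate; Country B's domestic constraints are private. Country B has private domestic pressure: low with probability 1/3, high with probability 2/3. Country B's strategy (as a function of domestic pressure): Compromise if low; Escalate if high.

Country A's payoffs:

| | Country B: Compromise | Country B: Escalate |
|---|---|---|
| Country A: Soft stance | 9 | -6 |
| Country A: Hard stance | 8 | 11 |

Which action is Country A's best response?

E[Soft stance] = 1/3·(9) + 2/3·(-6) = -1
E[Hard stance] = 1/3·(8) + 2/3·(11) = 10
Best response: Hard stance (10 is the largest).

Hard stance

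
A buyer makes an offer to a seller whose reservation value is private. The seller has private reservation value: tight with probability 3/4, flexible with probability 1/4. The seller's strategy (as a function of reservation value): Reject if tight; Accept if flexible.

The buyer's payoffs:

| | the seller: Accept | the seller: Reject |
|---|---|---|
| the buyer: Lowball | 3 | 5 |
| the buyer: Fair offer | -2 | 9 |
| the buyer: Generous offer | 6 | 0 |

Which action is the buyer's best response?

Fair offer

Compute the buyer's expected payoff for each action, taking the expectation over the seller's type.
E[Lowball] = 3/4·(5) + 1/4·(3) = 9/2
E[Fair offer] = 3/4·(9) + 1/4·(-2) = 25/4
E[Generous offer] = 3/4·(0) + 1/4·(6) = 3/2
Best response: Fair offer (25/4 is the largest).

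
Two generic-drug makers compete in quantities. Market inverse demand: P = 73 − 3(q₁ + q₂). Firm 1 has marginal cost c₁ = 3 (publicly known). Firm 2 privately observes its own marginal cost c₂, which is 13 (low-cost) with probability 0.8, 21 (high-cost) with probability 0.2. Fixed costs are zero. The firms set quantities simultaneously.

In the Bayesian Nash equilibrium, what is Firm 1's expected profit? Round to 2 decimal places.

Type-c best response for Firm 2: q₂(c) = (73 − c)/6 − q₁/2.
Firm 1 maximizes expected profit; its first-order condition is 73 − 6q₁ − 3E[q₂] − 3 = 0.
Substituting E[q₂] and solving: E[c₂] = 14.6, so q₁ = (73 − 2·3 + 14.6)/9 = 9.06667.
E[P] = 73 − 3·(q₁ + E[q₂]) = 30.2; Firm 1's expected profit = (E[P] − 3)·q₁ = (30.2 − 3)·9.06667 = 246.613.

246.61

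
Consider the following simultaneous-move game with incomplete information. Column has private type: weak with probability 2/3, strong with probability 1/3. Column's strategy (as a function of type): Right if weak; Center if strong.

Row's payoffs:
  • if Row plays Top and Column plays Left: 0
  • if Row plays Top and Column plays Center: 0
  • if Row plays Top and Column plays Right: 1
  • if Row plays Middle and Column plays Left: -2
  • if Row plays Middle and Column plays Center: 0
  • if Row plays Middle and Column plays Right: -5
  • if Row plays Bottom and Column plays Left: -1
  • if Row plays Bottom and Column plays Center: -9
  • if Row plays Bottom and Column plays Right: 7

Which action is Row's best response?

Compute Row's expected payoff for each action, taking the expectation over Column's type.
E[Top] = 2/3·(1) + 1/3·(0) = 2/3
E[Middle] = 2/3·(-5) + 1/3·(0) = -10/3
E[Bottom] = 2/3·(7) + 1/3·(-9) = 5/3
Best response: Bottom (5/3 is the largest).

Bottom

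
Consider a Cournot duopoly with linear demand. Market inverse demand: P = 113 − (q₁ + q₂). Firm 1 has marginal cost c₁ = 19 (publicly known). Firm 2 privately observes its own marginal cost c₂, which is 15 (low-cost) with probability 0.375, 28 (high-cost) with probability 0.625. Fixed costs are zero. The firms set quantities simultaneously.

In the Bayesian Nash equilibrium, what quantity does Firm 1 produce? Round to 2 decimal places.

32.71

Firm 2 with cost c maximizes (113 − (q₁+q₂) − c)·q₂, giving q₂(c) = (113 − c − q₁)/2.
E[c₂] = 0.375·15 + 0.625·28 = 23.125
Firm 1's FOC against E[q₂] yields q₁ = (113 − 2·19 + E[c₂])/3 = (113 − 38 + 23.125)/3 = 32.7083.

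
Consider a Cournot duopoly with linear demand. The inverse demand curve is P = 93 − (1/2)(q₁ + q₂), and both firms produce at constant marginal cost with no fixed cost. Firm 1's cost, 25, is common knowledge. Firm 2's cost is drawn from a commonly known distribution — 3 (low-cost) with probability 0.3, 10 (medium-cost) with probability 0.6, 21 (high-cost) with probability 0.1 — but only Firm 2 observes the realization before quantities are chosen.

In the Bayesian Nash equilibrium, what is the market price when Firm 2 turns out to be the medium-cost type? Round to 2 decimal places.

42.83

Type-c best response for Firm 2: q₂(c) = (93 − c) − q₁/2.
Firm 1 maximizes expected profit; its first-order condition is 93 − q₁ − (1/2)E[q₂] − 25 = 0.
Substituting E[q₂] and solving: E[c₂] = 9, so q₁ = (93 − 2·25 + 9)/(3/2) = 34.6667.
q₂(medium-cost) = 65.6667, so P = 93 − (1/2)·(34.6667 + 65.6667) = 42.8333.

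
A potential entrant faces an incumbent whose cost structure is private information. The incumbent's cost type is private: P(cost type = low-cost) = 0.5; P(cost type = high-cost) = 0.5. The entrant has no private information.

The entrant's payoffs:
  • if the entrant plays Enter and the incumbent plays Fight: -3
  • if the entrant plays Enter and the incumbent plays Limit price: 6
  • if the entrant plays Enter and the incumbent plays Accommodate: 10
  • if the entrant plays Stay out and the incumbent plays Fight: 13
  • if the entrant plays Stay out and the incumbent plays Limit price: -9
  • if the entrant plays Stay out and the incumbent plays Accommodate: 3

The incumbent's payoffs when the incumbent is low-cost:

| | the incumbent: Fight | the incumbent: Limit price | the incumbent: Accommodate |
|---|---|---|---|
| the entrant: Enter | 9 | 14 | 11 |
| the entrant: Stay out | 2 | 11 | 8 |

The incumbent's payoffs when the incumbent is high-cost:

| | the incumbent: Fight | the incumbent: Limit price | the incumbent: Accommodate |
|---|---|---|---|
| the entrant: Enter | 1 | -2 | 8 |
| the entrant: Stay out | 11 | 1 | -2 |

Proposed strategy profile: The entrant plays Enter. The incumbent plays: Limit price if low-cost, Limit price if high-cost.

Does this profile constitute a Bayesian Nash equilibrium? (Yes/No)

No

A profile is a BNE iff every type of every player is best-responding given beliefs about the other side.
The entrant plays Enter: E[Enter] = 0.5·(6) + 0.5·(6) = 6; E[Stay out] = -9. Best-responding. ✓
The incumbent (cost type low-cost), facing Enter: Fight gives 9, Limit price gives 14, Accommodate gives 11. Proposed Limit price is best. ✓
The incumbent (cost type high-cost), facing Enter: Fight gives 1, Limit price gives -2, Accommodate gives 8. Proposed Limit price is not best — profitable deviation exists. ✗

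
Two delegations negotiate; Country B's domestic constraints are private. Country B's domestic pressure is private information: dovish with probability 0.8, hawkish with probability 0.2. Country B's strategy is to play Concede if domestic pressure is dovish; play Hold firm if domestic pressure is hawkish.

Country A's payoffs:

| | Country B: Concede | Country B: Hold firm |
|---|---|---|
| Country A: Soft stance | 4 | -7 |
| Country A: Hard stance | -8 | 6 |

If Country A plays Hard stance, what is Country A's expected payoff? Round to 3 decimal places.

E[Hard stance] = 0.8·(-8) + 0.2·6 = (-6.4) + 1.2 = -5.2

-5.200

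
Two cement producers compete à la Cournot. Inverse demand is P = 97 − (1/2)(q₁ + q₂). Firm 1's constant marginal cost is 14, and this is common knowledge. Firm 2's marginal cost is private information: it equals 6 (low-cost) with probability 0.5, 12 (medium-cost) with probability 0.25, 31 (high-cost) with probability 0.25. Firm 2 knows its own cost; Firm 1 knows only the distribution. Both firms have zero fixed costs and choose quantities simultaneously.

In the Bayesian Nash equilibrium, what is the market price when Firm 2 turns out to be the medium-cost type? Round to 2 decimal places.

40.71

Each type of Firm 2 best-responds to q₁; Firm 1 best-responds to the expected q₂ over Firm 2's types.
Firm 2 with cost c maximizes (97 − (1/2)(q₁+q₂) − c)·q₂, giving q₂(c) = (97 − c − (1/2)q₁).
E[c₂] = 0.5·6 + 0.25·12 + 0.25·31 = 13.75
Firm 1's FOC against E[q₂] yields q₁ = (97 − 2·14 + E[c₂])/(3/2) = (97 − 28 + 13.75)/(3/2) = 55.1667.
q₂(medium-cost) = 57.4167, so P = 97 − (1/2)·(55.1667 + 57.4167) = 40.7083.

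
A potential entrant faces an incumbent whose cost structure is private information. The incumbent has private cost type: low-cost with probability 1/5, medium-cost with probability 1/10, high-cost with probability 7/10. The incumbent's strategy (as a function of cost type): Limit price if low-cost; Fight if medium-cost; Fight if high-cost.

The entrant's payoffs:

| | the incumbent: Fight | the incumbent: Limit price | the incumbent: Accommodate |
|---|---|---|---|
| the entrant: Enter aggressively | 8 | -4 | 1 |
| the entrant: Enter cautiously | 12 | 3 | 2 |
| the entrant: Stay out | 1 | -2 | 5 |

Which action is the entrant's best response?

E[Enter aggressively] = 1/5·(-4) + 1/10·(8) + 7/10·(8) = 28/5
E[Enter cautiously] = 1/5·(3) + 1/10·(12) + 7/10·(12) = 51/5
E[Stay out] = 1/5·(-2) + 1/10·(1) + 7/10·(1) = 2/5
Best response: Enter cautiously (51/5 is the largest).

Enter cautiously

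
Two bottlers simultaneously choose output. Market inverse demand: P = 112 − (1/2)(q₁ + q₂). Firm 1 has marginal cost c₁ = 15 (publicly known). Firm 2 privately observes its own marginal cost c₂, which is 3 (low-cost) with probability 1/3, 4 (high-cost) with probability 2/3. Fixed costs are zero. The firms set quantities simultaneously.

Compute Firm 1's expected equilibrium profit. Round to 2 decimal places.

Firm 2 with cost c maximizes (112 − (1/2)(q₁+q₂) − c)·q₂, giving q₂(c) = (112 − c − (1/2)q₁).
E[c₂] = 1/3·3 + 2/3·4 = 3.66667
Firm 1's FOC against E[q₂] yields q₁ = (112 − 2·15 + E[c₂])/(3/2) = (112 − 30 + 3.66667)/(3/2) = 57.1111.
E[P] = 112 − (1/2)·(q₁ + E[q₂]) = 43.5556; Firm 1's expected profit = (E[P] − 15)·q₁ = (43.5556 − 15)·57.1111 = 1630.84.

1630.84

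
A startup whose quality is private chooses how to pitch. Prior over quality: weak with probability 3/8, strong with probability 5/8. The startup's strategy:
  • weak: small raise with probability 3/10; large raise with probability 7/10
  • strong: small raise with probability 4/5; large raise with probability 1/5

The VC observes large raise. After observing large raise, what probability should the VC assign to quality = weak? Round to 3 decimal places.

Apply Bayes' rule using the sender's strategy as the likelihood.
P(large raise) = (3/8)·(7/10) + (5/8)·(1/5) = 31/80
P(weak | large raise) = ((3/8)·(7/10)) / (31/80) = (21/80) / (31/80) = 21/31

0.677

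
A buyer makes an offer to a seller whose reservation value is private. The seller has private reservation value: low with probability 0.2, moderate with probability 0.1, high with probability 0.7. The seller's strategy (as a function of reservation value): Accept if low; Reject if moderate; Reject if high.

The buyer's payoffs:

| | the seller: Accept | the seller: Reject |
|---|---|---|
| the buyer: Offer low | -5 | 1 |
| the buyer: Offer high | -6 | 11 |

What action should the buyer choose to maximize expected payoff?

Offer high

Compute the buyer's expected payoff for each action, taking the expectation over the seller's type.
E[Offer low] = 0.2·(-5) + 0.1·(1) + 0.7·(1) = -0.2
E[Offer high] = 0.2·(-6) + 0.1·(11) + 0.7·(11) = 7.6
Best response: Offer high (7.6 is the largest).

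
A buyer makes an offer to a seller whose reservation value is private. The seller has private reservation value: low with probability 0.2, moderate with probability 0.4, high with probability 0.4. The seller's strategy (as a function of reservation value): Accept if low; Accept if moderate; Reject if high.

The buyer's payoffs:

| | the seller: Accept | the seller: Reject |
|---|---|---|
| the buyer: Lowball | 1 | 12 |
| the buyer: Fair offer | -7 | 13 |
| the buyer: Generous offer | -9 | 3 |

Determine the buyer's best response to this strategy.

Lowball

E[Lowball] = 0.2·(1) + 0.4·(1) + 0.4·(12) = 5.4
E[Fair offer] = 0.2·(-7) + 0.4·(-7) + 0.4·(13) = 1
E[Generous offer] = 0.2·(-9) + 0.4·(-9) + 0.4·(3) = -4.2
Best response: Lowball (5.4 is the largest).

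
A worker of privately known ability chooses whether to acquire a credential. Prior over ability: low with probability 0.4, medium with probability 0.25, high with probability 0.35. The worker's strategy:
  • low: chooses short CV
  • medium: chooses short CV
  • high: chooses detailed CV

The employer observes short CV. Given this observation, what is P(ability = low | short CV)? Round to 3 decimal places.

P(short CV) = 0.4·1 + 0.25·1 + 0.35·0 = 0.65
P(low | short CV) = (0.4·1) / 0.65 = 0.4 / 0.65 = 0.615385

0.615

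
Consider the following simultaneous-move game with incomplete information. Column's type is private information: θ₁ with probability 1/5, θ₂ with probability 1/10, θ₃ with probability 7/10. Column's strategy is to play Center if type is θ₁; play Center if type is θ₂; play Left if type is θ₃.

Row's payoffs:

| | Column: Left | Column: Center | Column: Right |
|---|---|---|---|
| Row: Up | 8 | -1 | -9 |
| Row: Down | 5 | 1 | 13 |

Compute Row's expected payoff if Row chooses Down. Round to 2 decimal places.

3.80

Take the expectation over Column's type, weighting each type's action by its prior probability.
E[Down] = 1/5·1 + 1/10·1 + 7/10·5 = 1/5 + 1/10 + 7/2 = 19/5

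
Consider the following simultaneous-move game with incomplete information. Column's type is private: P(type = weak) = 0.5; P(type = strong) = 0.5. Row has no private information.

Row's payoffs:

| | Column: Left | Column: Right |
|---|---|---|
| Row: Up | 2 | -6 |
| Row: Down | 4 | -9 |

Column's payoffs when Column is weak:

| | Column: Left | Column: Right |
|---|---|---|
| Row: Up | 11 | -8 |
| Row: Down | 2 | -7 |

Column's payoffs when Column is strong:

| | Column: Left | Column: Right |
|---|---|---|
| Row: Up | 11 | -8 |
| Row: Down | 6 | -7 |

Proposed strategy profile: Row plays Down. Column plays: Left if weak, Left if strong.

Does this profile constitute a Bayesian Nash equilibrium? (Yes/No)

Row plays Down: E[Down] = 0.5·(4) + 0.5·(4) = 4; E[Up] = 2. Best-responding. ✓
Column (type weak), facing Down: Left gives 2, Right gives -7. Proposed Left is best. ✓
Column (type strong), facing Down: Left gives 6, Right gives -7. Proposed Left is best. ✓

Yes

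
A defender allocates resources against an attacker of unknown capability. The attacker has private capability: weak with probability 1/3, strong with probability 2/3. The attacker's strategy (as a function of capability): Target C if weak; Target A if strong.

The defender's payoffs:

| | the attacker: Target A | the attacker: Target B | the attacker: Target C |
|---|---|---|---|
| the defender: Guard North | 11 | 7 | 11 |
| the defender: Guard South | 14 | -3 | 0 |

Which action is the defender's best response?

Compute the defender's expected payoff for each action, taking the expectation over the attacker's type.
E[Guard North] = 1/3·(11) + 2/3·(11) = 11
E[Guard South] = 1/3·(0) + 2/3·(14) = 28/3
Best response: Guard North (11 is the largest).

Guard North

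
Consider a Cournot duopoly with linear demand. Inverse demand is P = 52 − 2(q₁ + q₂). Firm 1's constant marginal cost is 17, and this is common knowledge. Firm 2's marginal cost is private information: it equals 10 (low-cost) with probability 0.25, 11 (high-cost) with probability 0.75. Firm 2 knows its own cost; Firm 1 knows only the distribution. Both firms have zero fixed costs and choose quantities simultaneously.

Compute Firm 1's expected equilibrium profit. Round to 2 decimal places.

45.92

Type-c best response for Firm 2: q₂(c) = (52 − c)/4 − q₁/2.
Firm 1 maximizes expected profit; its first-order condition is 52 − 4q₁ − 2E[q₂] − 17 = 0.
Substituting E[q₂] and solving: E[c₂] = 10.75, so q₁ = (52 − 2·17 + 10.75)/6 = 4.79167.
E[P] = 52 − 2·(q₁ + E[q₂]) = 26.5833; Firm 1's expected profit = (E[P] − 17)·q₁ = (26.5833 − 17)·4.79167 = 45.9201.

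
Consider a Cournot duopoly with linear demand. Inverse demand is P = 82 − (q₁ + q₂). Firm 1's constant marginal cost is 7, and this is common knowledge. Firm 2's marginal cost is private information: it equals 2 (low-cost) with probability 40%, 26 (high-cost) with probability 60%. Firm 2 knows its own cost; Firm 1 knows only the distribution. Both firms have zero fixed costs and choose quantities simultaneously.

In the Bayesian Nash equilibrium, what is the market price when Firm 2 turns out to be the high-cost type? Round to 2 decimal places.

Type-c best response for Firm 2: q₂(c) = (82 − c)/2 − q₁/2.
Firm 1 maximizes expected profit; its first-order condition is 82 − 2q₁ − E[q₂] − 7 = 0.
Substituting E[q₂] and solving: E[c₂] = 16.4, so q₁ = (82 − 2·7 + 16.4)/3 = 28.1333.
q₂(high-cost) = 13.9333, so P = 82 − (28.1333 + 13.9333) = 39.9333.

39.93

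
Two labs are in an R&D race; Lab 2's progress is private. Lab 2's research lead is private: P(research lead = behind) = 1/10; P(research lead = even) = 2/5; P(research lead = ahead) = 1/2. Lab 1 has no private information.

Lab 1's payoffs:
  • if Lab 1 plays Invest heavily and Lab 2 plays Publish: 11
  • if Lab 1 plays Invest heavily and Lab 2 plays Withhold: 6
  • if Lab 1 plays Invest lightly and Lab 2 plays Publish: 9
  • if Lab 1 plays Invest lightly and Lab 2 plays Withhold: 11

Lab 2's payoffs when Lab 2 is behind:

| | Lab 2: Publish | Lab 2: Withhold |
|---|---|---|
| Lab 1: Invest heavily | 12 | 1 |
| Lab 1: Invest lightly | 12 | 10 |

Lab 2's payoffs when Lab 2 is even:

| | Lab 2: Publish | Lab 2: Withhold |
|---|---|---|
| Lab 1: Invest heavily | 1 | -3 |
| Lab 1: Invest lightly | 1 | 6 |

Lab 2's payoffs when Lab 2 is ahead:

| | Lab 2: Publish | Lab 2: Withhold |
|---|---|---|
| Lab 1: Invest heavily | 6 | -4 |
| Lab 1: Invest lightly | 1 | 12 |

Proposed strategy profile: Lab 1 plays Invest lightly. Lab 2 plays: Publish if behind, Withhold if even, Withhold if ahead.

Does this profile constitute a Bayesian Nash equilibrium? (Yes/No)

A profile is a BNE iff every type of every player is best-responding given beliefs about the other side.
Lab 1 plays Invest lightly: E[Invest lightly] = 1/10·(9) + 2/5·(11) + 1/2·(11) = 54/5; E[Invest heavily] = 13/2. Best-responding. ✓
Lab 2 (research lead behind), facing Invest lightly: Publish gives 12, Withhold gives 10. Proposed Publish is best. ✓
Lab 2 (research lead even), facing Invest lightly: Publish gives 1, Withhold gives 6. Proposed Withhold is best. ✓
Lab 2 (research lead ahead), facing Invest lightly: Publish gives 1, Withhold gives 12. Proposed Withhold is best. ✓

Yes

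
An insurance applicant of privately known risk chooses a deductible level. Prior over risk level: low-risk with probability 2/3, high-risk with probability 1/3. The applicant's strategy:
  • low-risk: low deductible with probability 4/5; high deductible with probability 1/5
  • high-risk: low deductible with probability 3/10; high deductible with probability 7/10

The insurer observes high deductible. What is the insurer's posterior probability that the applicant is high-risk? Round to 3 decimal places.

0.636

Apply Bayes' rule using the sender's strategy as the likelihood.
P(high deductible) = (2/3)·(1/5) + (1/3)·(7/10) = 11/30
P(high-risk | high deductible) = ((1/3)·(7/10)) / (11/30) = (7/30) / (11/30) = 7/11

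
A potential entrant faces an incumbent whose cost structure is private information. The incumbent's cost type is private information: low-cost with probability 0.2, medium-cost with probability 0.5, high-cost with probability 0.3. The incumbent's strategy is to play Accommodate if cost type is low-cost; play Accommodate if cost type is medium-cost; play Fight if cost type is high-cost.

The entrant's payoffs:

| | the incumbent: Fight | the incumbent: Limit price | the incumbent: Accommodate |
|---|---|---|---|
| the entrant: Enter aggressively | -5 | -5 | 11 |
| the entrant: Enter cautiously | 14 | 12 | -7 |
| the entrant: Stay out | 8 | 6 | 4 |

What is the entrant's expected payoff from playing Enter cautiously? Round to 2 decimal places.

E[Enter cautiously] = 0.2·(-7) + 0.5·(-7) + 0.3·14 = (-1.4) + (-3.5) + 4.2 = -0.7

-0.70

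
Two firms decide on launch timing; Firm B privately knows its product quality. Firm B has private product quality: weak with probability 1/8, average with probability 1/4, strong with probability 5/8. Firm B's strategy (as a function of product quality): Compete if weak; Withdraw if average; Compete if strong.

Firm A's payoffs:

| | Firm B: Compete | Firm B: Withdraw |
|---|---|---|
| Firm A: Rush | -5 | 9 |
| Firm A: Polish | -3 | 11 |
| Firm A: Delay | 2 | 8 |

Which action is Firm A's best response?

E[Rush] = 1/8·(-5) + 1/4·(9) + 5/8·(-5) = -3/2
E[Polish] = 1/8·(-3) + 1/4·(11) + 5/8·(-3) = 1/2
E[Delay] = 1/8·(2) + 1/4·(8) + 5/8·(2) = 7/2
Best response: Delay (7/2 is the largest).

Delay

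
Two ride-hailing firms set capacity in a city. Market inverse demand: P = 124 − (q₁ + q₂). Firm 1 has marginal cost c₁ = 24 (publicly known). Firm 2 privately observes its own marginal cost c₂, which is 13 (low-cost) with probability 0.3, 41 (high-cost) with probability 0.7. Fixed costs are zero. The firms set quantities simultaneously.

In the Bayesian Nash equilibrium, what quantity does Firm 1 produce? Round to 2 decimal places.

Firm 2 with cost c maximizes (124 − (q₁+q₂) − c)·q₂, giving q₂(c) = (124 − c − q₁)/2.
E[c₂] = 0.3·13 + 0.7·41 = 32.6
Firm 1's FOC against E[q₂] yields q₁ = (124 − 2·24 + E[c₂])/3 = (124 − 48 + 32.6)/3 = 36.2.

36.20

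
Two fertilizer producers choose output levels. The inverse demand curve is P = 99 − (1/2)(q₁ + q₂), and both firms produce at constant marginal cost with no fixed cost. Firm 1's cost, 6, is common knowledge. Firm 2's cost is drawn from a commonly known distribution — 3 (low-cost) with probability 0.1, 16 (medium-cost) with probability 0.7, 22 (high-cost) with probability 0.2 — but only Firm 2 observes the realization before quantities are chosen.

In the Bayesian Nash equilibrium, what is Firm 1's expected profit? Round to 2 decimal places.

2352.98

Each type of Firm 2 best-responds to q₁; Firm 1 best-responds to the expected q₂ over Firm 2's types.
Firm 2 with cost c maximizes (99 − (1/2)(q₁+q₂) − c)·q₂, giving q₂(c) = (99 − c − (1/2)q₁).
E[c₂] = 0.1·3 + 0.7·16 + 0.2·22 = 15.9
Firm 1's FOC against E[q₂] yields q₁ = (99 − 2·6 + E[c₂])/(3/2) = (99 − 12 + 15.9)/(3/2) = 68.6.
E[P] = 99 − (1/2)·(q₁ + E[q₂]) = 40.3; Firm 1's expected profit = (E[P] − 6)·q₁ = (40.3 − 6)·68.6 = 2352.98.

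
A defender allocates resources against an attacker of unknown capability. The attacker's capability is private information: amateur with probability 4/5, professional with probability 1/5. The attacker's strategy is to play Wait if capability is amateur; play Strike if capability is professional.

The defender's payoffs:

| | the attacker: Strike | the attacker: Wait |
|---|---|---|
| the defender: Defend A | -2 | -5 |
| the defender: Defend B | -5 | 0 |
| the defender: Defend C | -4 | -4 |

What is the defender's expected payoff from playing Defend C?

E[Defend C] = 4/5·(-4) + 1/5·(-4) = (-16/5) + (-4/5) = -4

-4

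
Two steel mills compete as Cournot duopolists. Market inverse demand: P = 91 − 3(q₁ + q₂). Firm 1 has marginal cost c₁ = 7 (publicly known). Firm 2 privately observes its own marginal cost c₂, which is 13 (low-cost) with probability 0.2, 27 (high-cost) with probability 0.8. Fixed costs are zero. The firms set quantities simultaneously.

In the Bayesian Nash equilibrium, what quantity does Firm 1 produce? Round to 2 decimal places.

11.24

Each type of Firm 2 best-responds to q₁; Firm 1 best-responds to the expected q₂ over Firm 2's types.
Firm 2 with cost c maximizes (91 − 3(q₁+q₂) − c)·q₂, giving q₂(c) = (91 − c − 3q₁)/6.
E[c₂] = 0.2·13 + 0.8·27 = 24.2
Firm 1's FOC against E[q₂] yields q₁ = (91 − 2·7 + E[c₂])/9 = (91 − 14 + 24.2)/9 = 11.2444.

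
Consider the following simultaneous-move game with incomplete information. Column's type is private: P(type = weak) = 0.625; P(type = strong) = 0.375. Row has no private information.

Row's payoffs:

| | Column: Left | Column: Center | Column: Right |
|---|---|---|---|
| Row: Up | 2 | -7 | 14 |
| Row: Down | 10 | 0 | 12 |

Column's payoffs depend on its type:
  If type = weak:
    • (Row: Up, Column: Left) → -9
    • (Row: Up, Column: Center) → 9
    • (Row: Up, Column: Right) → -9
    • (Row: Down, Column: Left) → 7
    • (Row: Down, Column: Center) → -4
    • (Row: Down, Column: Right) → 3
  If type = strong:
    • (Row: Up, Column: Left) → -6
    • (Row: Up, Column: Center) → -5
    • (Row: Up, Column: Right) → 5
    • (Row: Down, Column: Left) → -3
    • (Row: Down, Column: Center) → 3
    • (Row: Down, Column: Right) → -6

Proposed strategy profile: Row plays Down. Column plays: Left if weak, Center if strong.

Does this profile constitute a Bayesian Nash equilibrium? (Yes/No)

Yes

A profile is a BNE iff every type of every player is best-responding given beliefs about the other side.
Row plays Down: E[Down] = 0.625·(10) + 0.375·(0) = 6.25; E[Up] = -1.375. Best-responding. ✓
Column (type weak), facing Down: Left gives 7, Center gives -4, Right gives 3. Proposed Left is best. ✓
Column (type strong), facing Down: Left gives -3, Center gives 3, Right gives -6. Proposed Center is best. ✓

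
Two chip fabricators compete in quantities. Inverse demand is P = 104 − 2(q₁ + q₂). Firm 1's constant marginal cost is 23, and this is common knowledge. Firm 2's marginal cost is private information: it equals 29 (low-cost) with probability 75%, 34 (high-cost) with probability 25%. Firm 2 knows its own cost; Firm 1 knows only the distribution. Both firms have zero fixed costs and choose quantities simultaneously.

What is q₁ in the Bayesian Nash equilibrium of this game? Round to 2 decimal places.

Type-c best response for Firm 2: q₂(c) = (104 − c)/4 − q₁/2.
Firm 1 maximizes expected profit; its first-order condition is 104 − 4q₁ − 2E[q₂] − 23 = 0.
Substituting E[q₂] and solving: E[c₂] = 30.25, so q₁ = (104 − 2·23 + 30.25)/6 = 14.7083.

14.71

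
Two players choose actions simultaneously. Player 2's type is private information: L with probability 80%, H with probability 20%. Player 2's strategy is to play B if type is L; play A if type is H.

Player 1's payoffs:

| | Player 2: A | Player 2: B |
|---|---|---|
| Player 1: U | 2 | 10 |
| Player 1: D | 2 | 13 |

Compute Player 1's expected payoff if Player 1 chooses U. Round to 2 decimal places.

8.40

Take the expectation over Player 2's type, weighting each type's action by its prior probability.
E[U] = 0.8·10 + 0.2·2 = 8 + 0.4 = 8.4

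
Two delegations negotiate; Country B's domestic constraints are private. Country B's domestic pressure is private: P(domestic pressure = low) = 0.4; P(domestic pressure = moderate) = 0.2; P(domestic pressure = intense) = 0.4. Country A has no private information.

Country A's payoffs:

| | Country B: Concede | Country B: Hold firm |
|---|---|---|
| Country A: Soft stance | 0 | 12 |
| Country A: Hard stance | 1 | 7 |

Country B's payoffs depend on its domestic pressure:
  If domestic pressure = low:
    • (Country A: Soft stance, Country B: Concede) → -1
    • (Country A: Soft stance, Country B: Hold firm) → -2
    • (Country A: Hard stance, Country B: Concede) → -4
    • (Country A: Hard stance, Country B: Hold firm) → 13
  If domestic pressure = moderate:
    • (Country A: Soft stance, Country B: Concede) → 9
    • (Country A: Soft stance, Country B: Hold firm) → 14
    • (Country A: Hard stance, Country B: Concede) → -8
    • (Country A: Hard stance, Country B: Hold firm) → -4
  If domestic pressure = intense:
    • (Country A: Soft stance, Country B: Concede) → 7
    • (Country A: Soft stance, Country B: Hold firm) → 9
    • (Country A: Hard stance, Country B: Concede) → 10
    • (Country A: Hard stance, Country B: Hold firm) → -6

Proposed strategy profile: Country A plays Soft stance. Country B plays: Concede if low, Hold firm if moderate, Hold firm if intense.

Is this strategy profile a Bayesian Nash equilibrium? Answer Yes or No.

Country A plays Soft stance: E[Soft stance] = 0.4·(0) + 0.2·(12) + 0.4·(12) = 7.2; E[Hard stance] = 4.6. Best-responding. ✓
Country B (domestic pressure low), facing Soft stance: Concede gives -1, Hold firm gives -2. Proposed Concede is best. ✓
Country B (domestic pressure moderate), facing Soft stance: Concede gives 9, Hold firm gives 14. Proposed Hold firm is best. ✓
Country B (domestic pressure intense), facing Soft stance: Concede gives 7, Hold firm gives 9. Proposed Hold firm is best. ✓

Yes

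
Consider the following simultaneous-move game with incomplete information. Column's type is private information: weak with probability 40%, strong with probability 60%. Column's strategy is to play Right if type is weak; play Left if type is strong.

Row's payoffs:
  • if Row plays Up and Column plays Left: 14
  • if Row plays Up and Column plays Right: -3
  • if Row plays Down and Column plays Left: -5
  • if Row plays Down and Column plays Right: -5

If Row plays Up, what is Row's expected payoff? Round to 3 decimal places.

Take the expectation over Column's type, weighting each type's action by its prior probability.
E[Up] = 0.4·(-3) + 0.6·14 = (-1.2) + 8.4 = 7.2

7.200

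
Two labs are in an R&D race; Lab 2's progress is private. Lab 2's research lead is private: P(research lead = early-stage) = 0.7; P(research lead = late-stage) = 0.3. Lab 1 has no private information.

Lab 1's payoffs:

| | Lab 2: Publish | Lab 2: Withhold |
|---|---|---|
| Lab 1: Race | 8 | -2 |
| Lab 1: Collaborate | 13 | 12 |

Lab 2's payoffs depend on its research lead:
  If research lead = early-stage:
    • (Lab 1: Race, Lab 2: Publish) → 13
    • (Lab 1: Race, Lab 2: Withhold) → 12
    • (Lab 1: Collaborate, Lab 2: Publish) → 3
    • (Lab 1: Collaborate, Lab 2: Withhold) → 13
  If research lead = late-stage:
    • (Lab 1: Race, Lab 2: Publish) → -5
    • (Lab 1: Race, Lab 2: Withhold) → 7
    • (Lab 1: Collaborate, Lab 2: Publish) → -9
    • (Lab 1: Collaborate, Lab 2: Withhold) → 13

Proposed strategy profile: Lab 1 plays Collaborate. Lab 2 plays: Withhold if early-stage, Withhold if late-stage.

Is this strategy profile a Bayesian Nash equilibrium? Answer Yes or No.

Yes

Lab 1 plays Collaborate: E[Collaborate] = 0.7·(12) + 0.3·(12) = 12; E[Race] = -2. Best-responding. ✓
Lab 2 (research lead early-stage), facing Collaborate: Publish gives 3, Withhold gives 13. Proposed Withhold is best. ✓
Lab 2 (research lead late-stage), facing Collaborate: Publish gives -9, Withhold gives 13. Proposed Withhold is best. ✓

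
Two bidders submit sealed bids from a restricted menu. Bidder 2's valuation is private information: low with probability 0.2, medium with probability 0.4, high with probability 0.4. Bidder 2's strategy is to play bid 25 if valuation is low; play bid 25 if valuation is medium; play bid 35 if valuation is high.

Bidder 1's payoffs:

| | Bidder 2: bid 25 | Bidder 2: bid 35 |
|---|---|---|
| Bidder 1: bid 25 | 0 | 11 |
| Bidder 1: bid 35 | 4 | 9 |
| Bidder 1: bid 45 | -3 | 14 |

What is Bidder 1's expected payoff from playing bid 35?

6

Take the expectation over Bidder 2's valuation, weighting each type's action by its prior probability.
E[bid 35] = 0.2·4 + 0.4·4 + 0.4·9 = 0.8 + 1.6 + 3.6 = 6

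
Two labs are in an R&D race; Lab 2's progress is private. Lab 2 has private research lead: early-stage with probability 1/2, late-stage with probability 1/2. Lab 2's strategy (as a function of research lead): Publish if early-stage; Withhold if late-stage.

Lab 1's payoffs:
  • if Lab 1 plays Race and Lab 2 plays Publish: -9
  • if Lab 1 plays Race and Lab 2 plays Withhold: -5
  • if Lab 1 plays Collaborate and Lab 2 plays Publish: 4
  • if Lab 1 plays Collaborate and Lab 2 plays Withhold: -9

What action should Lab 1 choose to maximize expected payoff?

Compute Lab 1's expected payoff for each action, taking the expectation over Lab 2's type.
E[Race] = 1/2·(-9) + 1/2·(-5) = -7
E[Collaborate] = 1/2·(4) + 1/2·(-9) = -5/2
Best response: Collaborate (-5/2 is the largest).

Collaborate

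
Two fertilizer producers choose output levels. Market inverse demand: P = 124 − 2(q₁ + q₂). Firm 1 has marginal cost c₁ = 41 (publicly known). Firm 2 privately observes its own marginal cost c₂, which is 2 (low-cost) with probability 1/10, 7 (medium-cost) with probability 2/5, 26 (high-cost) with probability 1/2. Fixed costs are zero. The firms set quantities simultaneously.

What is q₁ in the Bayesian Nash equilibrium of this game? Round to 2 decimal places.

9.67

Firm 2 with cost c maximizes (124 − 2(q₁+q₂) − c)·q₂, giving q₂(c) = (124 − c − 2q₁)/4.
E[c₂] = 1/10·2 + 2/5·7 + 1/2·26 = 16
Firm 1's FOC against E[q₂] yields q₁ = (124 − 2·41 + E[c₂])/6 = (124 − 82 + 16)/6 = 9.66667.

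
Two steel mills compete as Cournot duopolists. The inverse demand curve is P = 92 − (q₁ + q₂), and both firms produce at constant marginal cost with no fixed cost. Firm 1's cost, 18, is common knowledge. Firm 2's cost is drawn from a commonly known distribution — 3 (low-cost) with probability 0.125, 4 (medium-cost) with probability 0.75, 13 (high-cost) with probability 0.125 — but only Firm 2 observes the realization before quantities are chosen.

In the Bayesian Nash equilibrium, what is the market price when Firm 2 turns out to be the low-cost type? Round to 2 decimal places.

37.33

Each type of Firm 2 best-responds to q₁; Firm 1 best-responds to the expected q₂ over Firm 2's types.
Firm 2 with cost c maximizes (92 − (q₁+q₂) − c)·q₂, giving q₂(c) = (92 − c − q₁)/2.
E[c₂] = 0.125·3 + 0.75·4 + 0.125·13 = 5
Firm 1's FOC against E[q₂] yields q₁ = (92 − 2·18 + E[c₂])/3 = (92 − 36 + 5)/3 = 20.3333.
q₂(low-cost) = 34.3333, so P = 92 − (20.3333 + 34.3333) = 37.3333.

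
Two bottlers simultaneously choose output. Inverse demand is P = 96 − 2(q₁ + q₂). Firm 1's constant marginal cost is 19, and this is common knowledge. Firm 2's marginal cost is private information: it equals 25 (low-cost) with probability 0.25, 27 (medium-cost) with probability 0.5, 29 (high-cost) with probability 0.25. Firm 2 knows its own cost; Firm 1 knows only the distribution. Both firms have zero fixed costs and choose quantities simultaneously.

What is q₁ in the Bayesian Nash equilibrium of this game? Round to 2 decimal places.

14.17

Type-c best response for Firm 2: q₂(c) = (96 − c)/4 − q₁/2.
Firm 1 maximizes expected profit; its first-order condition is 96 − 4q₁ − 2E[q₂] − 19 = 0.
Substituting E[q₂] and solving: E[c₂] = 27, so q₁ = (96 − 2·19 + 27)/6 = 14.1667.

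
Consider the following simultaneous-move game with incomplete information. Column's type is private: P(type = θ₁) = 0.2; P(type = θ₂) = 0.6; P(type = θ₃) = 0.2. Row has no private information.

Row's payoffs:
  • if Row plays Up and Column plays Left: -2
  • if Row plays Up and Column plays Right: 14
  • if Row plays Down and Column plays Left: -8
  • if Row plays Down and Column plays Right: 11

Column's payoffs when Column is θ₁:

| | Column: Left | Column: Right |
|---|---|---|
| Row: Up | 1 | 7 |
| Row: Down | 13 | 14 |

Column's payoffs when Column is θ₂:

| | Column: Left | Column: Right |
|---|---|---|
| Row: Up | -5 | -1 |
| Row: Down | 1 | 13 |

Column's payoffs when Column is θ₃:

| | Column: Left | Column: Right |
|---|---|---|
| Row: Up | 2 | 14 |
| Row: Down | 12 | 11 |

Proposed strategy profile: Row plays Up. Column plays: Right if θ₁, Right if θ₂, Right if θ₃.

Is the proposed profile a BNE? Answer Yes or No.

Yes

Row plays Up: E[Up] = 0.2·(14) + 0.6·(14) + 0.2·(14) = 14; E[Down] = 11. Best-responding. ✓
Column (type θ₁), facing Up: Left gives 1, Right gives 7. Proposed Right is best. ✓
Column (type θ₂), facing Up: Left gives -5, Right gives -1. Proposed Right is best. ✓
Column (type θ₃), facing Up: Left gives 2, Right gives 14. Proposed Right is best. ✓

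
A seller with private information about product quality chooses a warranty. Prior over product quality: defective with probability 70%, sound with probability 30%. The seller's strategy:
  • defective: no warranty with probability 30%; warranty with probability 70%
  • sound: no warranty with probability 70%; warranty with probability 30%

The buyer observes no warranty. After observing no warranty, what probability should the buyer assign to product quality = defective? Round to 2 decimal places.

0.50

P(no warranty) = 0.7·0.3 + 0.3·0.7 = 0.42
P(defective | no warranty) = (0.7·0.3) / 0.42 = 0.21 / 0.42 = 0.5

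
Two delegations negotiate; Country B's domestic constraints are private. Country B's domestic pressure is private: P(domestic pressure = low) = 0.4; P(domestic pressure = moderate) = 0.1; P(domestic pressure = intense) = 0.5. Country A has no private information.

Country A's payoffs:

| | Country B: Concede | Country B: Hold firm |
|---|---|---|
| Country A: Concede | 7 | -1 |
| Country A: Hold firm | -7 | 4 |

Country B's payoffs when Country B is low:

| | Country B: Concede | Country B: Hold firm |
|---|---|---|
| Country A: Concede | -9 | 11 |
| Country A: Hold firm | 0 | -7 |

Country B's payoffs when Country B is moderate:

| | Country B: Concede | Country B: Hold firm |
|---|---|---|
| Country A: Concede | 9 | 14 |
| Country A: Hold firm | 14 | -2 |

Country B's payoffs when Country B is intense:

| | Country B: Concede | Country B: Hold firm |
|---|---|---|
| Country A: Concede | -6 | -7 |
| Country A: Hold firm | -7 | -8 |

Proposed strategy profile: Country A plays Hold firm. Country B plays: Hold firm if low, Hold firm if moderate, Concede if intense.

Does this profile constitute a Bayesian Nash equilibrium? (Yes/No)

No

A profile is a BNE iff every type of every player is best-responding given beliefs about the other side.
Country A plays Hold firm: E[Hold firm] = 0.4·(4) + 0.1·(4) + 0.5·(-7) = -1.5; E[Concede] = 3. Not best-responding. ✗
Country B (domestic pressure low), facing Hold firm: Concede gives 0, Hold firm gives -7. Proposed Hold firm is not best — profitable deviation exists. ✗
Country B (domestic pressure moderate), facing Hold firm: Concede gives 14, Hold firm gives -2. Proposed Hold firm is not best — profitable deviation exists. ✗
Country B (domestic pressure intense), facing Hold firm: Concede gives -7, Hold firm gives -8. Proposed Concede is best. ✓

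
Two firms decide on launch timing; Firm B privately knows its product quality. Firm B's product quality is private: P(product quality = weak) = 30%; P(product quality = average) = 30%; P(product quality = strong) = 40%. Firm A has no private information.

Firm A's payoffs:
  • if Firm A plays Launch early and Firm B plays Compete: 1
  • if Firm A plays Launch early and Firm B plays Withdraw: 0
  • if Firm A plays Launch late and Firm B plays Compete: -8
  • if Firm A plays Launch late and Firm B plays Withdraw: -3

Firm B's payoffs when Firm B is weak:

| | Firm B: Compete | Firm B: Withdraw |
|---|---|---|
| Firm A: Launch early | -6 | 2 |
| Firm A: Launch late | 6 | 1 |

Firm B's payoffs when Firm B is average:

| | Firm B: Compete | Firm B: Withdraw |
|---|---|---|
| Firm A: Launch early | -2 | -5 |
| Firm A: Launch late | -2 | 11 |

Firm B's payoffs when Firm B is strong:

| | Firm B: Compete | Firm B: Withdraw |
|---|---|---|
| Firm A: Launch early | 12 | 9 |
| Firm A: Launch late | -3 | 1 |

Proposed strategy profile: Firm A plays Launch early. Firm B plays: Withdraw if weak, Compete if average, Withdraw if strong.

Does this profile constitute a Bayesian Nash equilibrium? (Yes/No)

No

Firm A plays Launch early: E[Launch early] = 0.3·(0) + 0.3·(1) + 0.4·(0) = 0.3; E[Launch late] = -4.5. Best-responding. ✓
Firm B (product quality weak), facing Launch early: Compete gives -6, Withdraw gives 2. Proposed Withdraw is best. ✓
Firm B (product quality average), facing Launch early: Compete gives -2, Withdraw gives -5. Proposed Compete is best. ✓
Firm B (product quality strong), facing Launch early: Compete gives 12, Withdraw gives 9. Proposed Withdraw is not best — profitable deviation exists. ✗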